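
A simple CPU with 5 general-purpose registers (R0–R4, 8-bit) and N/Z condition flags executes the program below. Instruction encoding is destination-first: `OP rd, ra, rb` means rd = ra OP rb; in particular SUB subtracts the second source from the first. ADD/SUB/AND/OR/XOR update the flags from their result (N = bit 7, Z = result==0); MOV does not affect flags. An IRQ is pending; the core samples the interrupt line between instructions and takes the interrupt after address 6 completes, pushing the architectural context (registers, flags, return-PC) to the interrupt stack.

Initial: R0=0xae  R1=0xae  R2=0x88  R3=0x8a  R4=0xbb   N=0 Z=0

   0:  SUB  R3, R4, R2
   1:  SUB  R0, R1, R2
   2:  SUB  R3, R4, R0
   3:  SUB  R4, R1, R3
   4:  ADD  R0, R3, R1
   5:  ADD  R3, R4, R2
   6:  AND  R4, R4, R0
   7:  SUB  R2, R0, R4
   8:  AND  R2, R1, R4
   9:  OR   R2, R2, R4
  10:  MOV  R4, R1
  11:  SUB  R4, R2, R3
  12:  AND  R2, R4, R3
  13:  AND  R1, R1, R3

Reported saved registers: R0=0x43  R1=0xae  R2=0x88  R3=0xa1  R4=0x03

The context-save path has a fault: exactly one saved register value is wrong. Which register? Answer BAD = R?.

after  0: R0=0xae R1=0xae R2=0x88 R3=0x33 R4=0xbb  N=0 Z=0
after  1: R0=0x26 R1=0xae R2=0x88 R3=0x33 R4=0xbb  N=0 Z=0
after  2: R0=0x26 R1=0xae R2=0x88 R3=0x95 R4=0xbb  N=1 Z=0
after  3: R0=0x26 R1=0xae R2=0x88 R3=0x95 R4=0x19  N=0 Z=0
after  4: R0=0x43 R1=0xae R2=0x88 R3=0x95 R4=0x19  N=0 Z=0
after  5: R0=0x43 R1=0xae R2=0x88 R3=0xa1 R4=0x19  N=1 Z=0
after  6: R0=0x43 R1=0xae R2=0x88 R3=0xa1 R4=0x01  N=0 Z=0
-- IRQ taken; context saved, return-PC = 7 --
mismatch: R4: reported 0x03 vs actual 0x01

BAD = R4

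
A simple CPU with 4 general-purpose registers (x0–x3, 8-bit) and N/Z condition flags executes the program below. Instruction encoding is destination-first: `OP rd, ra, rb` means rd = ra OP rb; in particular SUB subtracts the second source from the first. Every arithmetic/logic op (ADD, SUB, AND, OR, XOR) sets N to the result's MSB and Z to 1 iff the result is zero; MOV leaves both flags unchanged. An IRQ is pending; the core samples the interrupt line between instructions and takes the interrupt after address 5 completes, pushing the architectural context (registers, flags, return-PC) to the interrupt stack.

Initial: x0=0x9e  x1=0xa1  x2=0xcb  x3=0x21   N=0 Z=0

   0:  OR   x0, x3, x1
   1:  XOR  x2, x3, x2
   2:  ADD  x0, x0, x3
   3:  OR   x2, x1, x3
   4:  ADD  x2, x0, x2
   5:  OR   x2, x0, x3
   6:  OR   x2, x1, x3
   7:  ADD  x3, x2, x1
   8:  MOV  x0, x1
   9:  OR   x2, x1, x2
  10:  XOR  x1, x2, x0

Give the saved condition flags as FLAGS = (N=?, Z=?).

after  0: x0=0xa1 x1=0xa1 x2=0xcb x3=0x21  N=1 Z=0
after  1: x0=0xa1 x1=0xa1 x2=0xea x3=0x21  N=1 Z=0
after  2: x0=0xc2 x1=0xa1 x2=0xea x3=0x21  N=1 Z=0
after  3: x0=0xc2 x1=0xa1 x2=0xa1 x3=0x21  N=1 Z=0
after  4: x0=0xc2 x1=0xa1 x2=0x63 x3=0x21  N=0 Z=0
after  5: x0=0xc2 x1=0xa1 x2=0xe3 x3=0x21  N=1 Z=0
-- IRQ taken; context saved, return-PC = 6 --

FLAGS = (N=1, Z=0)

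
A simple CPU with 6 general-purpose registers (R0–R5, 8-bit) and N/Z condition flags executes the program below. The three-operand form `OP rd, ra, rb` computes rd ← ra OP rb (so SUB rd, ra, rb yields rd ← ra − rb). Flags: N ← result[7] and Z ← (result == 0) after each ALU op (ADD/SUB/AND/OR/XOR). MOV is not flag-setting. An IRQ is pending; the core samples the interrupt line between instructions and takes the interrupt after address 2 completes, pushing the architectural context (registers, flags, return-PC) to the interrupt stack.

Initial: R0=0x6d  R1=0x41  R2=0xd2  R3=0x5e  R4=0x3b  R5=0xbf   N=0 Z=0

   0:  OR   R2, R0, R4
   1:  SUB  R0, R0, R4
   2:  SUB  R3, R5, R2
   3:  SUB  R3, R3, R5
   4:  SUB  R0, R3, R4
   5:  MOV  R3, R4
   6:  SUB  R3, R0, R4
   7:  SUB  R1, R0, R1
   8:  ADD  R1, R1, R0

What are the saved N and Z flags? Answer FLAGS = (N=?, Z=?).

after  0: R0=0x6d R1=0x41 R2=0x7f R3=0x5e R4=0x3b R5=0xbf  N=0 Z=0
after  1: R0=0x32 R1=0x41 R2=0x7f R3=0x5e R4=0x3b R5=0xbf  N=0 Z=0
after  2: R0=0x32 R1=0x41 R2=0x7f R3=0x40 R4=0x3b R5=0xbf  N=0 Z=0
-- IRQ taken; context saved, return-PC = 3 --

FLAGS = (N=0, Z=0)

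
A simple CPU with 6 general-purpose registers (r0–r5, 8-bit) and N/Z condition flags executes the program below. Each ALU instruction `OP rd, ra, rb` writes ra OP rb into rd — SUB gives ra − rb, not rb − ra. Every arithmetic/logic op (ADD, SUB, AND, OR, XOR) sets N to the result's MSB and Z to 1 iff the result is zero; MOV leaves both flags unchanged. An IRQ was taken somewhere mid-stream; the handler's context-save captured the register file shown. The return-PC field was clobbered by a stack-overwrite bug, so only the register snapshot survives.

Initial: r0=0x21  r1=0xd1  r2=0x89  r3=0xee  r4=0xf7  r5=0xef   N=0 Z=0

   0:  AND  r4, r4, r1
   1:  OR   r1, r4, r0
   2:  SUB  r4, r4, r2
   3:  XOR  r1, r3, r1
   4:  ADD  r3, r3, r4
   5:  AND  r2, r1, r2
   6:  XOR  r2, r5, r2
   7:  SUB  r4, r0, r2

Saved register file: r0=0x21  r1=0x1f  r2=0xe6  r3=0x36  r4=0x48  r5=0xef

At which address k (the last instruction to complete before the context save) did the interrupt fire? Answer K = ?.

K = 6

after  0: r0=0x21 r1=0xd1 r2=0x89 r3=0xee r4=0xd1 r5=0xef  N=1 Z=0
after  1: r0=0x21 r1=0xf1 r2=0x89 r3=0xee r4=0xd1 r5=0xef  N=1 Z=0
after  2: r0=0x21 r1=0xf1 r2=0x89 r3=0xee r4=0x48 r5=0xef  N=0 Z=0
after  3: r0=0x21 r1=0x1f r2=0x89 r3=0xee r4=0x48 r5=0xef  N=0 Z=0
after  4: r0=0x21 r1=0x1f r2=0x89 r3=0x36 r4=0x48 r5=0xef  N=0 Z=0
after  5: r0=0x21 r1=0x1f r2=0x09 r3=0x36 r4=0x48 r5=0xef  N=0 Z=0
after  6: r0=0x21 r1=0x1f r2=0xe6 r3=0x36 r4=0x48 r5=0xef  N=1 Z=0
-- IRQ taken; context saved, return-PC = 7 --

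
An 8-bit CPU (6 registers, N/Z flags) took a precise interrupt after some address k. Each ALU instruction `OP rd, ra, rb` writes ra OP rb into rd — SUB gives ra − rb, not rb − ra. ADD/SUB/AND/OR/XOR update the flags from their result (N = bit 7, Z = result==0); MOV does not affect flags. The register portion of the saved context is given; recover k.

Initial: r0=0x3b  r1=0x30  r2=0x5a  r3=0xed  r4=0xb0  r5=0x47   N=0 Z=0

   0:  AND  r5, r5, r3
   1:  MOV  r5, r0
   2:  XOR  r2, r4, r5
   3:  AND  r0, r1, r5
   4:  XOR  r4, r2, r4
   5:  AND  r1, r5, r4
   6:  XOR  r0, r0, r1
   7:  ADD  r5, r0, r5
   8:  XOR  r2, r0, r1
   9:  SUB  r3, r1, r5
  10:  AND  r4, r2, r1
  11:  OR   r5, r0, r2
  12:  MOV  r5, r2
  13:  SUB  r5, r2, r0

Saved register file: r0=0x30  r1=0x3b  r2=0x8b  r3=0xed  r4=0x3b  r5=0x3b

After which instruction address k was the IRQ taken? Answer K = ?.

after  0: r0=0x3b r1=0x30 r2=0x5a r3=0xed r4=0xb0 r5=0x45  N=0 Z=0
after  1: r0=0x3b r1=0x30 r2=0x5a r3=0xed r4=0xb0 r5=0x3b  N=0 Z=0
after  2: r0=0x3b r1=0x30 r2=0x8b r3=0xed r4=0xb0 r5=0x3b  N=1 Z=0
after  3: r0=0x30 r1=0x30 r2=0x8b r3=0xed r4=0xb0 r5=0x3b  N=0 Z=0
after  4: r0=0x30 r1=0x30 r2=0x8b r3=0xed r4=0x3b r5=0x3b  N=0 Z=0
after  5: r0=0x30 r1=0x3b r2=0x8b r3=0xed r4=0x3b r5=0x3b  N=0 Z=0
-- IRQ taken; context saved, return-PC = 6 --

K = 5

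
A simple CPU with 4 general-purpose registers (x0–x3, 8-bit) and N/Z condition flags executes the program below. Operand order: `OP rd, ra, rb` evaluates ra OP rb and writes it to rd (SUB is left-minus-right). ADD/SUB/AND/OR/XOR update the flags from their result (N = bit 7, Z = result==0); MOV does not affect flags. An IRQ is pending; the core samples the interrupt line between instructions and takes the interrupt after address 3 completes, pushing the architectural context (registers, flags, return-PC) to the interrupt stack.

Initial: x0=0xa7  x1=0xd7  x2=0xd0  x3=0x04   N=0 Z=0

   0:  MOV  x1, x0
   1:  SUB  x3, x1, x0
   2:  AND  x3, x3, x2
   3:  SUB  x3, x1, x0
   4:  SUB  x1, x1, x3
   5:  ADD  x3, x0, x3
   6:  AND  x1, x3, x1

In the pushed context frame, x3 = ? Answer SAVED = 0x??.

SAVED = 0x00

after  0: x0=0xa7 x1=0xa7 x2=0xd0 x3=0x04  N=0 Z=0
after  1: x0=0xa7 x1=0xa7 x2=0xd0 x3=0x00  N=0 Z=1
after  2: x0=0xa7 x1=0xa7 x2=0xd0 x3=0x00  N=0 Z=1
after  3: x0=0xa7 x1=0xa7 x2=0xd0 x3=0x00  N=0 Z=1
-- IRQ taken; context saved, return-PC = 4 --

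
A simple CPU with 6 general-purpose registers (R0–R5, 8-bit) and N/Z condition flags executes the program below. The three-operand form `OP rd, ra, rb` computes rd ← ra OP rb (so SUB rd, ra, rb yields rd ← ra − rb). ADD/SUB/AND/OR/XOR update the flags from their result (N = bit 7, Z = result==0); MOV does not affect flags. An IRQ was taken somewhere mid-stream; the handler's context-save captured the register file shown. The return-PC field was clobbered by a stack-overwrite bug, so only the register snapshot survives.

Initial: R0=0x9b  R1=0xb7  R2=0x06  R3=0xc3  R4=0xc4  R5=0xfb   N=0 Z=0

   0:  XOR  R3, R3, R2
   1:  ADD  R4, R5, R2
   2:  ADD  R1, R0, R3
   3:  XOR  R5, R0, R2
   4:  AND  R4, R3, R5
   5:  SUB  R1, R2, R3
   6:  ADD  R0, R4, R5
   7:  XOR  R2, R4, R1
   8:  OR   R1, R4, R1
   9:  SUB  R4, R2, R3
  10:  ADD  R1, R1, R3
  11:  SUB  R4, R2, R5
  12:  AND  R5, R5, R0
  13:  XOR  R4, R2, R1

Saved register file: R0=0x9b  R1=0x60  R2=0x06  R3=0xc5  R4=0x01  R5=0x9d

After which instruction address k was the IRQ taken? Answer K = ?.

K = 3

after  0: R0=0x9b R1=0xb7 R2=0x06 R3=0xc5 R4=0xc4 R5=0xfb  N=1 Z=0
after  1: R0=0x9b R1=0xb7 R2=0x06 R3=0xc5 R4=0x01 R5=0xfb  N=0 Z=0
after  2: R0=0x9b R1=0x60 R2=0x06 R3=0xc5 R4=0x01 R5=0xfb  N=0 Z=0
after  3: R0=0x9b R1=0x60 R2=0x06 R3=0xc5 R4=0x01 R5=0x9d  N=1 Z=0
-- IRQ taken; context saved, return-PC = 4 --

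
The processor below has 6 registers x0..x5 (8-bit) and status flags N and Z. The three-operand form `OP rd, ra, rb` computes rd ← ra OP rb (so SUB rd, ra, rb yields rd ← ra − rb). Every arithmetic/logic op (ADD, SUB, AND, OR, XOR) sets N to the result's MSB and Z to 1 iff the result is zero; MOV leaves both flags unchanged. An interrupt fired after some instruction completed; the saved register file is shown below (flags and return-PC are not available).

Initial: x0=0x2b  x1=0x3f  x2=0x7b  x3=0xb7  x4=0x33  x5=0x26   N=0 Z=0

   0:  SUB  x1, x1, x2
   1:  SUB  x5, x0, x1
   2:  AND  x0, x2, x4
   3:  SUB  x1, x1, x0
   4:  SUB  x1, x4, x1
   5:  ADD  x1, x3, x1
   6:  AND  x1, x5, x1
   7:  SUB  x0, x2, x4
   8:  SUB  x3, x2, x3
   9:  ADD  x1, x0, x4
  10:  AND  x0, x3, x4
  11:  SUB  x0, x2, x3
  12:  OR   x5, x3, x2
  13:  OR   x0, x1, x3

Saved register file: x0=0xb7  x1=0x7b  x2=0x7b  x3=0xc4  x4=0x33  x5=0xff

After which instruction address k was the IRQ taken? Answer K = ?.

K = 12

after  0: x0=0x2b x1=0xc4 x2=0x7b x3=0xb7 x4=0x33 x5=0x26  N=1 Z=0
after  1: x0=0x2b x1=0xc4 x2=0x7b x3=0xb7 x4=0x33 x5=0x67  N=0 Z=0
after  2: x0=0x33 x1=0xc4 x2=0x7b x3=0xb7 x4=0x33 x5=0x67  N=0 Z=0
after  3: x0=0x33 x1=0x91 x2=0x7b x3=0xb7 x4=0x33 x5=0x67  N=1 Z=0
after  4: x0=0x33 x1=0xa2 x2=0x7b x3=0xb7 x4=0x33 x5=0x67  N=1 Z=0
after  5: x0=0x33 x1=0x59 x2=0x7b x3=0xb7 x4=0x33 x5=0x67  N=0 Z=0
after  6: x0=0x33 x1=0x41 x2=0x7b x3=0xb7 x4=0x33 x5=0x67  N=0 Z=0
after  7: x0=0x48 x1=0x41 x2=0x7b x3=0xb7 x4=0x33 x5=0x67  N=0 Z=0
after  8: x0=0x48 x1=0x41 x2=0x7b x3=0xc4 x4=0x33 x5=0x67  N=1 Z=0
after  9: x0=0x48 x1=0x7b x2=0x7b x3=0xc4 x4=0x33 x5=0x67  N=0 Z=0
after 10: x0=0x00 x1=0x7b x2=0x7b x3=0xc4 x4=0x33 x5=0x67  N=0 Z=1
after 11: x0=0xb7 x1=0x7b x2=0x7b x3=0xc4 x4=0x33 x5=0x67  N=1 Z=0
after 12: x0=0xb7 x1=0x7b x2=0x7b x3=0xc4 x4=0x33 x5=0xff  N=1 Z=0
-- IRQ taken; context saved, return-PC = 13 --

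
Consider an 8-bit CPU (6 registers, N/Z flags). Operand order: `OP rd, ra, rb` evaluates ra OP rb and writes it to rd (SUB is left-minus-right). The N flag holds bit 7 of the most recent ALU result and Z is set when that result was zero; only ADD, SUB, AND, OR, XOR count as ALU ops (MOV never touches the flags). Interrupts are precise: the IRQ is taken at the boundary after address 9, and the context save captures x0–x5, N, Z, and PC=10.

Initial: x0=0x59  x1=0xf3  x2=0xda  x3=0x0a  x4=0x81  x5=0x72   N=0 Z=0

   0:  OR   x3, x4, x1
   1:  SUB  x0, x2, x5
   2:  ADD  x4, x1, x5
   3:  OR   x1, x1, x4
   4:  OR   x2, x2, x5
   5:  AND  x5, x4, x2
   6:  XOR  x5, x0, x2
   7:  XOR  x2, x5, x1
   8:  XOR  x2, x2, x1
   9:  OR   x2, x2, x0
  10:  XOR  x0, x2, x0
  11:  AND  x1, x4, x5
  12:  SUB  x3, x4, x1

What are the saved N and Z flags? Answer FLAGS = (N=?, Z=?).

FLAGS = (N=1, Z=0)

after  0: x0=0x59 x1=0xf3 x2=0xda x3=0xf3 x4=0x81 x5=0x72  N=1 Z=0
after  1: x0=0x68 x1=0xf3 x2=0xda x3=0xf3 x4=0x81 x5=0x72  N=0 Z=0
after  2: x0=0x68 x1=0xf3 x2=0xda x3=0xf3 x4=0x65 x5=0x72  N=0 Z=0
after  3: x0=0x68 x1=0xf7 x2=0xda x3=0xf3 x4=0x65 x5=0x72  N=1 Z=0
after  4: x0=0x68 x1=0xf7 x2=0xfa x3=0xf3 x4=0x65 x5=0x72  N=1 Z=0
after  5: x0=0x68 x1=0xf7 x2=0xfa x3=0xf3 x4=0x65 x5=0x60  N=0 Z=0
after  6: x0=0x68 x1=0xf7 x2=0xfa x3=0xf3 x4=0x65 x5=0x92  N=1 Z=0
after  7: x0=0x68 x1=0xf7 x2=0x65 x3=0xf3 x4=0x65 x5=0x92  N=0 Z=0
after  8: x0=0x68 x1=0xf7 x2=0x92 x3=0xf3 x4=0x65 x5=0x92  N=1 Z=0
after  9: x0=0x68 x1=0xf7 x2=0xfa x3=0xf3 x4=0x65 x5=0x92  N=1 Z=0
-- IRQ taken; context saved, return-PC = 10 --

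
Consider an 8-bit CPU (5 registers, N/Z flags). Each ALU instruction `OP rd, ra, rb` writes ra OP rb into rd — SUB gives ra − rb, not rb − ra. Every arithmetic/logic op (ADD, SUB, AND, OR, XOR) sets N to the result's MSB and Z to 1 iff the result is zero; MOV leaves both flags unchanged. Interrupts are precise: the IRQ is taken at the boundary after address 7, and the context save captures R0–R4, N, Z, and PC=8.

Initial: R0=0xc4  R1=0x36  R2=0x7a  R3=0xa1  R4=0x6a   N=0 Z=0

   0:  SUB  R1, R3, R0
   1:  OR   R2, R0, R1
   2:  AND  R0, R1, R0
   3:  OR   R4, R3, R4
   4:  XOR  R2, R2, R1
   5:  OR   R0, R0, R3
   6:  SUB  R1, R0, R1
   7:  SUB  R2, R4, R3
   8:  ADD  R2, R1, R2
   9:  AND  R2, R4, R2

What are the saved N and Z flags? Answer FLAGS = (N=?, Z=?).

after  0: R0=0xc4 R1=0xdd R2=0x7a R3=0xa1 R4=0x6a  N=1 Z=0
after  1: R0=0xc4 R1=0xdd R2=0xdd R3=0xa1 R4=0x6a  N=1 Z=0
after  2: R0=0xc4 R1=0xdd R2=0xdd R3=0xa1 R4=0x6a  N=1 Z=0
after  3: R0=0xc4 R1=0xdd R2=0xdd R3=0xa1 R4=0xeb  N=1 Z=0
after  4: R0=0xc4 R1=0xdd R2=0x00 R3=0xa1 R4=0xeb  N=0 Z=1
after  5: R0=0xe5 R1=0xdd R2=0x00 R3=0xa1 R4=0xeb  N=1 Z=0
after  6: R0=0xe5 R1=0x08 R2=0x00 R3=0xa1 R4=0xeb  N=0 Z=0
after  7: R0=0xe5 R1=0x08 R2=0x4a R3=0xa1 R4=0xeb  N=0 Z=0
-- IRQ taken; context saved, return-PC = 8 --

FLAGS = (N=0, Z=0)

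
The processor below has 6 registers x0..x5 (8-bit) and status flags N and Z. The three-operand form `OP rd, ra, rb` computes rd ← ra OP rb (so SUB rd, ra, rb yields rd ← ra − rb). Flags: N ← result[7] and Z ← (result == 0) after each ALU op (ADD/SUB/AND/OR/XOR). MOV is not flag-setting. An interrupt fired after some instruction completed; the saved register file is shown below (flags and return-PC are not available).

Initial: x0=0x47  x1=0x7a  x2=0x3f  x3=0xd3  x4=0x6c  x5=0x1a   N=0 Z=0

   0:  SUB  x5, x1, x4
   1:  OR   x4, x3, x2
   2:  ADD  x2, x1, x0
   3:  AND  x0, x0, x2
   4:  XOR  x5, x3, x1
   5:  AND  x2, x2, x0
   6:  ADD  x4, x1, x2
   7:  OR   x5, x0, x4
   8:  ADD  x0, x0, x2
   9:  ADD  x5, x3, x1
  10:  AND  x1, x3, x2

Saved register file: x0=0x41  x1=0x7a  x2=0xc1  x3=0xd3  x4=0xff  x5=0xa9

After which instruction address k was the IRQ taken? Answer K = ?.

K = 4

after  0: x0=0x47 x1=0x7a x2=0x3f x3=0xd3 x4=0x6c x5=0x0e  N=0 Z=0
after  1: x0=0x47 x1=0x7a x2=0x3f x3=0xd3 x4=0xff x5=0x0e  N=1 Z=0
after  2: x0=0x47 x1=0x7a x2=0xc1 x3=0xd3 x4=0xff x5=0x0e  N=1 Z=0
after  3: x0=0x41 x1=0x7a x2=0xc1 x3=0xd3 x4=0xff x5=0x0e  N=0 Z=0
after  4: x0=0x41 x1=0x7a x2=0xc1 x3=0xd3 x4=0xff x5=0xa9  N=1 Z=0
-- IRQ taken; context saved, return-PC = 5 --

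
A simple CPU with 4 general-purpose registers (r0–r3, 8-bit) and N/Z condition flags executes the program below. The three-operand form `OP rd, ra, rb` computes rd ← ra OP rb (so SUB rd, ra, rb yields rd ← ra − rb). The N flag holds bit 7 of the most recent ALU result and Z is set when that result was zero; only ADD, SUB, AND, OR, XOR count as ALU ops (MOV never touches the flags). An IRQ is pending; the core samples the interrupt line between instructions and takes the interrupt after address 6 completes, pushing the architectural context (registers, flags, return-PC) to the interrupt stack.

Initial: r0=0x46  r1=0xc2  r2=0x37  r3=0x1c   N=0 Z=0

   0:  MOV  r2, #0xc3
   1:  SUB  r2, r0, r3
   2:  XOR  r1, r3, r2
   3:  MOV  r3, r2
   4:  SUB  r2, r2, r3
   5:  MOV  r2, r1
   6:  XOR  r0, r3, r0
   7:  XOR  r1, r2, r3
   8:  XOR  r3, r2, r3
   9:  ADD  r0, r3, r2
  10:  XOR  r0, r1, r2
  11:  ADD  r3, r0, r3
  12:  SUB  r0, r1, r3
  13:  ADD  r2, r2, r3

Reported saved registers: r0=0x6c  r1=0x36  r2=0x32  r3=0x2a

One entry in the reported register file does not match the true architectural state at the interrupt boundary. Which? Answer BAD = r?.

after  0: r0=0x46 r1=0xc2 r2=0xc3 r3=0x1c  N=0 Z=0
after  1: r0=0x46 r1=0xc2 r2=0x2a r3=0x1c  N=0 Z=0
after  2: r0=0x46 r1=0x36 r2=0x2a r3=0x1c  N=0 Z=0
after  3: r0=0x46 r1=0x36 r2=0x2a r3=0x2a  N=0 Z=0
after  4: r0=0x46 r1=0x36 r2=0x00 r3=0x2a  N=0 Z=1
after  5: r0=0x46 r1=0x36 r2=0x36 r3=0x2a  N=0 Z=1
after  6: r0=0x6c r1=0x36 r2=0x36 r3=0x2a  N=0 Z=0
-- IRQ taken; context saved, return-PC = 7 --
mismatch: r2: reported 0x32 vs actual 0x36

BAD = r2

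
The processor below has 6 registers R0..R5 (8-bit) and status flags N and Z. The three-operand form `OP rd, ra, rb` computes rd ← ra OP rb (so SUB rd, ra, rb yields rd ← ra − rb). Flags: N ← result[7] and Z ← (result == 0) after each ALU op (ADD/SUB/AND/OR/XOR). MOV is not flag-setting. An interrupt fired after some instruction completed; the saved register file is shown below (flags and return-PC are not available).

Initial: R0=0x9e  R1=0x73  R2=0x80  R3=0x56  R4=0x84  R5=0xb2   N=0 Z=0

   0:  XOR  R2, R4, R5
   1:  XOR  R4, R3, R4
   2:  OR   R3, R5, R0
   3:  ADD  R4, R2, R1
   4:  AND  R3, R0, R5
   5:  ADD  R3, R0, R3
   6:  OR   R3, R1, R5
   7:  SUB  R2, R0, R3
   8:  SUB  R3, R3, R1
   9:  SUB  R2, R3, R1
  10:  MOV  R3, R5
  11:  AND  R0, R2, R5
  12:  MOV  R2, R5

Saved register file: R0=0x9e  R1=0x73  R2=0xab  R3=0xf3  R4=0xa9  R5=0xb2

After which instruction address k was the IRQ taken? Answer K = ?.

K = 7

after  0: R0=0x9e R1=0x73 R2=0x36 R3=0x56 R4=0x84 R5=0xb2  N=0 Z=0
after  1: R0=0x9e R1=0x73 R2=0x36 R3=0x56 R4=0xd2 R5=0xb2  N=1 Z=0
after  2: R0=0x9e R1=0x73 R2=0x36 R3=0xbe R4=0xd2 R5=0xb2  N=1 Z=0
after  3: R0=0x9e R1=0x73 R2=0x36 R3=0xbe R4=0xa9 R5=0xb2  N=1 Z=0
after  4: R0=0x9e R1=0x73 R2=0x36 R3=0x92 R4=0xa9 R5=0xb2  N=1 Z=0
after  5: R0=0x9e R1=0x73 R2=0x36 R3=0x30 R4=0xa9 R5=0xb2  N=0 Z=0
after  6: R0=0x9e R1=0x73 R2=0x36 R3=0xf3 R4=0xa9 R5=0xb2  N=1 Z=0
after  7: R0=0x9e R1=0x73 R2=0xab R3=0xf3 R4=0xa9 R5=0xb2  N=1 Z=0
-- IRQ taken; context saved, return-PC = 8 --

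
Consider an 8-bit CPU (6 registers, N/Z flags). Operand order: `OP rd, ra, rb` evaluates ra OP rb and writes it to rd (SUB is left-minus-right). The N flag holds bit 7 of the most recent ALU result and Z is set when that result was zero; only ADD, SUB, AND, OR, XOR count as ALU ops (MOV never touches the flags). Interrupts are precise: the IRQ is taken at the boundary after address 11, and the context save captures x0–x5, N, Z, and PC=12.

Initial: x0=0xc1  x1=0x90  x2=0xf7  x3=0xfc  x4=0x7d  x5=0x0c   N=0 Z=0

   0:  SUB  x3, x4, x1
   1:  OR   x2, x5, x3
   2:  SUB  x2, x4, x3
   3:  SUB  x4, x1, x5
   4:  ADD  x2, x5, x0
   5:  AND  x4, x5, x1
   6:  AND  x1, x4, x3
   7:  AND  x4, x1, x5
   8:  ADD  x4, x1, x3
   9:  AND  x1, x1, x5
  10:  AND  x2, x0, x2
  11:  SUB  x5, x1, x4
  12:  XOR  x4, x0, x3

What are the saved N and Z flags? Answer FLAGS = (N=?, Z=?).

FLAGS = (N=0, Z=0)

after  0: x0=0xc1 x1=0x90 x2=0xf7 x3=0xed x4=0x7d x5=0x0c  N=1 Z=0
after  1: x0=0xc1 x1=0x90 x2=0xed x3=0xed x4=0x7d x5=0x0c  N=1 Z=0
after  2: x0=0xc1 x1=0x90 x2=0x90 x3=0xed x4=0x7d x5=0x0c  N=1 Z=0
after  3: x0=0xc1 x1=0x90 x2=0x90 x3=0xed x4=0x84 x5=0x0c  N=1 Z=0
after  4: x0=0xc1 x1=0x90 x2=0xcd x3=0xed x4=0x84 x5=0x0c  N=1 Z=0
after  5: x0=0xc1 x1=0x90 x2=0xcd x3=0xed x4=0x00 x5=0x0c  N=0 Z=1
after  6: x0=0xc1 x1=0x00 x2=0xcd x3=0xed x4=0x00 x5=0x0c  N=0 Z=1
after  7: x0=0xc1 x1=0x00 x2=0xcd x3=0xed x4=0x00 x5=0x0c  N=0 Z=1
after  8: x0=0xc1 x1=0x00 x2=0xcd x3=0xed x4=0xed x5=0x0c  N=1 Z=0
after  9: x0=0xc1 x1=0x00 x2=0xcd x3=0xed x4=0xed x5=0x0c  N=0 Z=1
after 10: x0=0xc1 x1=0x00 x2=0xc1 x3=0xed x4=0xed x5=0x0c  N=1 Z=0
after 11: x0=0xc1 x1=0x00 x2=0xc1 x3=0xed x4=0xed x5=0x13  N=0 Z=0
-- IRQ taken; context saved, return-PC = 12 --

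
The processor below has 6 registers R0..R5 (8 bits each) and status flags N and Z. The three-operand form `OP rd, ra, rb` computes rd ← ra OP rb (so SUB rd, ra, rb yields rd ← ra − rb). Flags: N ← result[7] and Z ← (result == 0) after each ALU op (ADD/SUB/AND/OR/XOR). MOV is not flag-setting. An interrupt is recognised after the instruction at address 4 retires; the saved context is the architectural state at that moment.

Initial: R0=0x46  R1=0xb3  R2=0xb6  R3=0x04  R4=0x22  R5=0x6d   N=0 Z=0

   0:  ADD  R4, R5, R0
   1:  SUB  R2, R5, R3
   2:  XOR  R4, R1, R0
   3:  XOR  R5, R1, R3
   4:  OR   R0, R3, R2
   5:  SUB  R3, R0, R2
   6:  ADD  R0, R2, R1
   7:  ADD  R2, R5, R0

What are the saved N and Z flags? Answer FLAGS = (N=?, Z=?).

after  0: R0=0x46 R1=0xb3 R2=0xb6 R3=0x04 R4=0xb3 R5=0x6d  N=1 Z=0
after  1: R0=0x46 R1=0xb3 R2=0x69 R3=0x04 R4=0xb3 R5=0x6d  N=0 Z=0
after  2: R0=0x46 R1=0xb3 R2=0x69 R3=0x04 R4=0xf5 R5=0x6d  N=1 Z=0
after  3: R0=0x46 R1=0xb3 R2=0x69 R3=0x04 R4=0xf5 R5=0xb7  N=1 Z=0
after  4: R0=0x6d R1=0xb3 R2=0x69 R3=0x04 R4=0xf5 R5=0xb7  N=0 Z=0
-- IRQ taken; context saved, return-PC = 5 --

FLAGS = (N=0, Z=0)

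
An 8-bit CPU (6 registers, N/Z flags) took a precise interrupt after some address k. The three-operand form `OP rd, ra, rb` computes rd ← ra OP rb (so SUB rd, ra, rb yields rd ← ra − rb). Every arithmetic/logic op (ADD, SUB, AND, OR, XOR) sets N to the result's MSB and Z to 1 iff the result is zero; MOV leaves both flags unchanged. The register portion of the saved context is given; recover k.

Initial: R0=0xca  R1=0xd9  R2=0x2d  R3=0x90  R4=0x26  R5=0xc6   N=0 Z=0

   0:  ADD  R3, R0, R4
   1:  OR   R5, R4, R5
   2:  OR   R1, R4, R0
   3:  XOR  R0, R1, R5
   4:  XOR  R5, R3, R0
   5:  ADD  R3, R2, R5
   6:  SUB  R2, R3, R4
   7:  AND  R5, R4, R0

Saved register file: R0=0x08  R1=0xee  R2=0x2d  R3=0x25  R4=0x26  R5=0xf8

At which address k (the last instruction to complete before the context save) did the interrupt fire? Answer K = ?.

K = 5

after  0: R0=0xca R1=0xd9 R2=0x2d R3=0xf0 R4=0x26 R5=0xc6  N=1 Z=0
after  1: R0=0xca R1=0xd9 R2=0x2d R3=0xf0 R4=0x26 R5=0xe6  N=1 Z=0
after  2: R0=0xca R1=0xee R2=0x2d R3=0xf0 R4=0x26 R5=0xe6  N=1 Z=0
after  3: R0=0x08 R1=0xee R2=0x2d R3=0xf0 R4=0x26 R5=0xe6  N=0 Z=0
after  4: R0=0x08 R1=0xee R2=0x2d R3=0xf0 R4=0x26 R5=0xf8  N=1 Z=0
after  5: R0=0x08 R1=0xee R2=0x2d R3=0x25 R4=0x26 R5=0xf8  N=0 Z=0
-- IRQ taken; context saved, return-PC = 6 --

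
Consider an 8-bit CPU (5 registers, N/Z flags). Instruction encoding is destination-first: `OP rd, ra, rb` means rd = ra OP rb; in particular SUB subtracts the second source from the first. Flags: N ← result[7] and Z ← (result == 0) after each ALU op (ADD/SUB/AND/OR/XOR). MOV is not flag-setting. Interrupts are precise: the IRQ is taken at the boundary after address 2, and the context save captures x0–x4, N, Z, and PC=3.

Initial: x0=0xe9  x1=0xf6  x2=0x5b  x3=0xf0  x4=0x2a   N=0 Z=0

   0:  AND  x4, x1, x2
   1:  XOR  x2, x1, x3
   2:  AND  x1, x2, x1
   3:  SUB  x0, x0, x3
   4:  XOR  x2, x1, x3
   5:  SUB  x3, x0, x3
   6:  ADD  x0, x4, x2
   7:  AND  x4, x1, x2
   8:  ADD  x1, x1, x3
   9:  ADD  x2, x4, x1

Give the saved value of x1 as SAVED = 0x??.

after  0: x0=0xe9 x1=0xf6 x2=0x5b x3=0xf0 x4=0x52  N=0 Z=0
after  1: x0=0xe9 x1=0xf6 x2=0x06 x3=0xf0 x4=0x52  N=0 Z=0
after  2: x0=0xe9 x1=0x06 x2=0x06 x3=0xf0 x4=0x52  N=0 Z=0
-- IRQ taken; context saved, return-PC = 3 --

SAVED = 0x06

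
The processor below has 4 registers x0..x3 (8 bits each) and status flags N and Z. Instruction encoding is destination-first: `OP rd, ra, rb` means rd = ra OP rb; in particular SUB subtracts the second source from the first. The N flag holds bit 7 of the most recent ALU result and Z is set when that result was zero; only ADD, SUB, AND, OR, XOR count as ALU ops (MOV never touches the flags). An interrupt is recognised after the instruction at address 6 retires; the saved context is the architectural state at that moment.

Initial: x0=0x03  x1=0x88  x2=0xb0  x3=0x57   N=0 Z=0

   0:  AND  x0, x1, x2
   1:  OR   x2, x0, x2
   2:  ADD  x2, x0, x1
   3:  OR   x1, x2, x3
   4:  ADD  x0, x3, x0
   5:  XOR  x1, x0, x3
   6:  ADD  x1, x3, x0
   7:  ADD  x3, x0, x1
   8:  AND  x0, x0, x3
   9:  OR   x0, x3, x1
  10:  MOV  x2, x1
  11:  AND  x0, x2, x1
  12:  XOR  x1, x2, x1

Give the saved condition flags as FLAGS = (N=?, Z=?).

FLAGS = (N=0, Z=0)

after  0: x0=0x80 x1=0x88 x2=0xb0 x3=0x57  N=1 Z=0
after  1: x0=0x80 x1=0x88 x2=0xb0 x3=0x57  N=1 Z=0
after  2: x0=0x80 x1=0x88 x2=0x08 x3=0x57  N=0 Z=0
after  3: x0=0x80 x1=0x5f x2=0x08 x3=0x57  N=0 Z=0
after  4: x0=0xd7 x1=0x5f x2=0x08 x3=0x57  N=1 Z=0
after  5: x0=0xd7 x1=0x80 x2=0x08 x3=0x57  N=1 Z=0
after  6: x0=0xd7 x1=0x2e x2=0x08 x3=0x57  N=0 Z=0
-- IRQ taken; context saved, return-PC = 7 --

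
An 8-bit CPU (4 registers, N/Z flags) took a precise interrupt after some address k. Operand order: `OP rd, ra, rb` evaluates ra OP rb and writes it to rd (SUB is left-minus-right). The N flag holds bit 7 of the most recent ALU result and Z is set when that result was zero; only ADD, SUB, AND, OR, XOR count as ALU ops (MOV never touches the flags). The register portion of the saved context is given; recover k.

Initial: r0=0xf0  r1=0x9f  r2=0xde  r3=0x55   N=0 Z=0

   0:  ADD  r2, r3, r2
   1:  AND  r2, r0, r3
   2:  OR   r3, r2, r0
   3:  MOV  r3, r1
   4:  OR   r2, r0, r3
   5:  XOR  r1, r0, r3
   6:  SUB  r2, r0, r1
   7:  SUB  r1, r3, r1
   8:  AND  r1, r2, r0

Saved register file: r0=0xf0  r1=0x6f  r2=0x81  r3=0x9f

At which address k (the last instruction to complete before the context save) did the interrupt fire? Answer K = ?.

after  0: r0=0xf0 r1=0x9f r2=0x33 r3=0x55  N=0 Z=0
after  1: r0=0xf0 r1=0x9f r2=0x50 r3=0x55  N=0 Z=0
after  2: r0=0xf0 r1=0x9f r2=0x50 r3=0xf0  N=1 Z=0
after  3: r0=0xf0 r1=0x9f r2=0x50 r3=0x9f  N=1 Z=0
after  4: r0=0xf0 r1=0x9f r2=0xff r3=0x9f  N=1 Z=0
after  5: r0=0xf0 r1=0x6f r2=0xff r3=0x9f  N=0 Z=0
after  6: r0=0xf0 r1=0x6f r2=0x81 r3=0x9f  N=1 Z=0
-- IRQ taken; context saved, return-PC = 7 --

K = 6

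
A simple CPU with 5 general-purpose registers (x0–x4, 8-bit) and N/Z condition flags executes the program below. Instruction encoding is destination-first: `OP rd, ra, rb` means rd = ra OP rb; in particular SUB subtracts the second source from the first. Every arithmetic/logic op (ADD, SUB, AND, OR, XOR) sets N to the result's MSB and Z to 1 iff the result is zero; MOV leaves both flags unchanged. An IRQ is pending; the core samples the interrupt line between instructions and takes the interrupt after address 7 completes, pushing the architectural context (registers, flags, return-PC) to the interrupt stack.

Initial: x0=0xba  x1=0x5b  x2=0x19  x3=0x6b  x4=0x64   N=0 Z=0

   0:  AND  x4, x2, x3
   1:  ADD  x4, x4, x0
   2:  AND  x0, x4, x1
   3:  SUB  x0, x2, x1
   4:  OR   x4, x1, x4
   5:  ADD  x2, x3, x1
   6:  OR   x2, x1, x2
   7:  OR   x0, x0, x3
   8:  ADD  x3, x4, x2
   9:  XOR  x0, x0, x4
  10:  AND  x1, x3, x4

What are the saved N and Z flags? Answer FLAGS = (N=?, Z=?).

after  0: x0=0xba x1=0x5b x2=0x19 x3=0x6b x4=0x09  N=0 Z=0
after  1: x0=0xba x1=0x5b x2=0x19 x3=0x6b x4=0xc3  N=1 Z=0
after  2: x0=0x43 x1=0x5b x2=0x19 x3=0x6b x4=0xc3  N=0 Z=0
after  3: x0=0xbe x1=0x5b x2=0x19 x3=0x6b x4=0xc3  N=1 Z=0
after  4: x0=0xbe x1=0x5b x2=0x19 x3=0x6b x4=0xdb  N=1 Z=0
after  5: x0=0xbe x1=0x5b x2=0xc6 x3=0x6b x4=0xdb  N=1 Z=0
after  6: x0=0xbe x1=0x5b x2=0xdf x3=0x6b x4=0xdb  N=1 Z=0
after  7: x0=0xff x1=0x5b x2=0xdf x3=0x6b x4=0xdb  N=1 Z=0
-- IRQ taken; context saved, return-PC = 8 --

FLAGS = (N=1, Z=0)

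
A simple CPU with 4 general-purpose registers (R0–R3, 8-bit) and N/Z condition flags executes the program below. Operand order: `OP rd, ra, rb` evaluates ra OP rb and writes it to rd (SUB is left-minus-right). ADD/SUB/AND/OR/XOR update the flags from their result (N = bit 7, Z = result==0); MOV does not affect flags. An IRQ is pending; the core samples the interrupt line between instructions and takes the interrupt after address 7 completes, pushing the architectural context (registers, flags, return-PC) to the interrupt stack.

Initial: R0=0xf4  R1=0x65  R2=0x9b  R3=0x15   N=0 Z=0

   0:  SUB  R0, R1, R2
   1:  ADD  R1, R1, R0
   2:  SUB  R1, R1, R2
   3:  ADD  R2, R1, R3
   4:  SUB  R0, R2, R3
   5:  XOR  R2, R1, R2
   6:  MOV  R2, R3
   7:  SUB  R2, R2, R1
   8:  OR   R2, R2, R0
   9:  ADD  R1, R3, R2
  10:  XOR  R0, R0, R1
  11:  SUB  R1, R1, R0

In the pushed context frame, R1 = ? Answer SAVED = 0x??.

SAVED = 0x94

after  0: R0=0xca R1=0x65 R2=0x9b R3=0x15  N=1 Z=0
after  1: R0=0xca R1=0x2f R2=0x9b R3=0x15  N=0 Z=0
after  2: R0=0xca R1=0x94 R2=0x9b R3=0x15  N=1 Z=0
after  3: R0=0xca R1=0x94 R2=0xa9 R3=0x15  N=1 Z=0
after  4: R0=0x94 R1=0x94 R2=0xa9 R3=0x15  N=1 Z=0
after  5: R0=0x94 R1=0x94 R2=0x3d R3=0x15  N=0 Z=0
after  6: R0=0x94 R1=0x94 R2=0x15 R3=0x15  N=0 Z=0
after  7: R0=0x94 R1=0x94 R2=0x81 R3=0x15  N=1 Z=0
-- IRQ taken; context saved, return-PC = 8 --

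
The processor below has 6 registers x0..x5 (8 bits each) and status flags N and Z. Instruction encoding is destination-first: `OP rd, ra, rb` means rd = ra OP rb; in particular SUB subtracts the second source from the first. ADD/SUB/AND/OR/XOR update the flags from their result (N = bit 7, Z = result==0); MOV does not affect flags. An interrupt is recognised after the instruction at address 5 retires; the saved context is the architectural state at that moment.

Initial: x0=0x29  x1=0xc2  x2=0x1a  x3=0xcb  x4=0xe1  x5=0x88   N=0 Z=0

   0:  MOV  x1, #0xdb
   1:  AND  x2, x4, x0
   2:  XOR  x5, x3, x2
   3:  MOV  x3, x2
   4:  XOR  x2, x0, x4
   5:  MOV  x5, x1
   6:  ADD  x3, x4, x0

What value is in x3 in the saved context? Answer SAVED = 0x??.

after  0: x0=0x29 x1=0xdb x2=0x1a x3=0xcb x4=0xe1 x5=0x88  N=0 Z=0
after  1: x0=0x29 x1=0xdb x2=0x21 x3=0xcb x4=0xe1 x5=0x88  N=0 Z=0
after  2: x0=0x29 x1=0xdb x2=0x21 x3=0xcb x4=0xe1 x5=0xea  N=1 Z=0
after  3: x0=0x29 x1=0xdb x2=0x21 x3=0x21 x4=0xe1 x5=0xea  N=1 Z=0
after  4: x0=0x29 x1=0xdb x2=0xc8 x3=0x21 x4=0xe1 x5=0xea  N=1 Z=0
after  5: x0=0x29 x1=0xdb x2=0xc8 x3=0x21 x4=0xe1 x5=0xdb  N=1 Z=0
-- IRQ taken; context saved, return-PC = 6 --

SAVED = 0x21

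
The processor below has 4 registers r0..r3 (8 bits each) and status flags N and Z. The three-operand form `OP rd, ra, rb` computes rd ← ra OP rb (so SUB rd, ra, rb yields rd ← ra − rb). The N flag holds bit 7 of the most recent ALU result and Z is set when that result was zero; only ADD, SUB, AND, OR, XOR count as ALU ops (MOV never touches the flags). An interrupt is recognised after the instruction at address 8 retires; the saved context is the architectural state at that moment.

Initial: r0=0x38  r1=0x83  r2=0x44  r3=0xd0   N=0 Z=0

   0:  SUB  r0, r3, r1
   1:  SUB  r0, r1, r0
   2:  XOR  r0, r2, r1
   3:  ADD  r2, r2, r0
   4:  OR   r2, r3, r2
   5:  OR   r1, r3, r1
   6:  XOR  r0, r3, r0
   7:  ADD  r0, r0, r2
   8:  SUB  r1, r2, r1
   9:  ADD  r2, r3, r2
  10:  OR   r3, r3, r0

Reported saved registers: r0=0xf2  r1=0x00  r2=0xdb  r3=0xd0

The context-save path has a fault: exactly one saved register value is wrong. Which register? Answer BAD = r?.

BAD = r1

after  0: r0=0x4d r1=0x83 r2=0x44 r3=0xd0  N=0 Z=0
after  1: r0=0x36 r1=0x83 r2=0x44 r3=0xd0  N=0 Z=0
after  2: r0=0xc7 r1=0x83 r2=0x44 r3=0xd0  N=1 Z=0
after  3: r0=0xc7 r1=0x83 r2=0x0b r3=0xd0  N=0 Z=0
after  4: r0=0xc7 r1=0x83 r2=0xdb r3=0xd0  N=1 Z=0
after  5: r0=0xc7 r1=0xd3 r2=0xdb r3=0xd0  N=1 Z=0
after  6: r0=0x17 r1=0xd3 r2=0xdb r3=0xd0  N=0 Z=0
after  7: r0=0xf2 r1=0xd3 r2=0xdb r3=0xd0  N=1 Z=0
after  8: r0=0xf2 r1=0x08 r2=0xdb r3=0xd0  N=0 Z=0
-- IRQ taken; context saved, return-PC = 9 --
mismatch: r1: reported 0x00 vs actual 0x08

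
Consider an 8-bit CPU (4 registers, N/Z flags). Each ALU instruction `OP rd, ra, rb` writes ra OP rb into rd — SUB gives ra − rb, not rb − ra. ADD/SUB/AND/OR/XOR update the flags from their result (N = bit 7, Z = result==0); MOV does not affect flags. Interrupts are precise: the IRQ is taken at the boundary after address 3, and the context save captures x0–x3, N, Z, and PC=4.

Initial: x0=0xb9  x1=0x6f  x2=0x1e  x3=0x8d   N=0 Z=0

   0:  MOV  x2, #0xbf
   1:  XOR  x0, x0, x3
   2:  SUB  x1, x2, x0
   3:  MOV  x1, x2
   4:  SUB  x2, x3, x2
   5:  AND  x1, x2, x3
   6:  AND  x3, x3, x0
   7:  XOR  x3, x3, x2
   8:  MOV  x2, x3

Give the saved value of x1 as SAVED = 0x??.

SAVED = 0xbf

after  0: x0=0xb9 x1=0x6f x2=0xbf x3=0x8d  N=0 Z=0
after  1: x0=0x34 x1=0x6f x2=0xbf x3=0x8d  N=0 Z=0
after  2: x0=0x34 x1=0x8b x2=0xbf x3=0x8d  N=1 Z=0
after  3: x0=0x34 x1=0xbf x2=0xbf x3=0x8d  N=1 Z=0
-- IRQ taken; context saved, return-PC = 4 --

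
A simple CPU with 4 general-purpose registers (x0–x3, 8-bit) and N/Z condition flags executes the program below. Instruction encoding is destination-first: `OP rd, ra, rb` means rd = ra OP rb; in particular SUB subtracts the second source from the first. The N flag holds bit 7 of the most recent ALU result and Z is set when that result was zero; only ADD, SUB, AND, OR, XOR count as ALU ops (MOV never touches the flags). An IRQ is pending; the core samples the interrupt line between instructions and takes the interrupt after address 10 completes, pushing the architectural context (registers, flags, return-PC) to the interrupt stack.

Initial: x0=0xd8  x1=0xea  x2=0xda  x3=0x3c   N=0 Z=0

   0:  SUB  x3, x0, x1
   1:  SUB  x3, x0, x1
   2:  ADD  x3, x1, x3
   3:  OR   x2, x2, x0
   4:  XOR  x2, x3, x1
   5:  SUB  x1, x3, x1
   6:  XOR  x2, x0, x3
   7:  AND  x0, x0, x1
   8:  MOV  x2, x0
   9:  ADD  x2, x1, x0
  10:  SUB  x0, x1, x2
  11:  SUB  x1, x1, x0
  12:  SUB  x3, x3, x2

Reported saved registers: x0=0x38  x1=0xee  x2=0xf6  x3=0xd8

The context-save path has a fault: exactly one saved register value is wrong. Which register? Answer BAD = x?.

after  0: x0=0xd8 x1=0xea x2=0xda x3=0xee  N=1 Z=0
after  1: x0=0xd8 x1=0xea x2=0xda x3=0xee  N=1 Z=0
after  2: x0=0xd8 x1=0xea x2=0xda x3=0xd8  N=1 Z=0
after  3: x0=0xd8 x1=0xea x2=0xda x3=0xd8  N=1 Z=0
after  4: x0=0xd8 x1=0xea x2=0x32 x3=0xd8  N=0 Z=0
after  5: x0=0xd8 x1=0xee x2=0x32 x3=0xd8  N=1 Z=0
after  6: x0=0xd8 x1=0xee x2=0x00 x3=0xd8  N=0 Z=1
after  7: x0=0xc8 x1=0xee x2=0x00 x3=0xd8  N=1 Z=0
after  8: x0=0xc8 x1=0xee x2=0xc8 x3=0xd8  N=1 Z=0
after  9: x0=0xc8 x1=0xee x2=0xb6 x3=0xd8  N=1 Z=0
after 10: x0=0x38 x1=0xee x2=0xb6 x3=0xd8  N=0 Z=0
-- IRQ taken; context saved, return-PC = 11 --
mismatch: x2: reported 0xf6 vs actual 0xb6

BAD = x2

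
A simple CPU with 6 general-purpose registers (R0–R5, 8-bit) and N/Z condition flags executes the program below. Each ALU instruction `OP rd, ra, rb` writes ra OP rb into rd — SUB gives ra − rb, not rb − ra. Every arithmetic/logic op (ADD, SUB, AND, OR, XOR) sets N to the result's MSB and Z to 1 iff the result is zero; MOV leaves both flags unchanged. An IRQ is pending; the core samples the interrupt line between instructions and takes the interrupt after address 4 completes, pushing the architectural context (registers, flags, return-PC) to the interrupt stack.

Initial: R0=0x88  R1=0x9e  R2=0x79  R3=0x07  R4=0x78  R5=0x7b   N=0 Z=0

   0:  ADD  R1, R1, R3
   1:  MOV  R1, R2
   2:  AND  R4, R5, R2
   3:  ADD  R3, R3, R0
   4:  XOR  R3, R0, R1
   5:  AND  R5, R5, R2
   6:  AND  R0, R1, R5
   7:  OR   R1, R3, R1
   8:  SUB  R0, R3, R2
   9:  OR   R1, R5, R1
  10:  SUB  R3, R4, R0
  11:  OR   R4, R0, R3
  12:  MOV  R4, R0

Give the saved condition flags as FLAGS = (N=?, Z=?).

FLAGS = (N=1, Z=0)

after  0: R0=0x88 R1=0xa5 R2=0x79 R3=0x07 R4=0x78 R5=0x7b  N=1 Z=0
after  1: R0=0x88 R1=0x79 R2=0x79 R3=0x07 R4=0x78 R5=0x7b  N=1 Z=0
after  2: R0=0x88 R1=0x79 R2=0x79 R3=0x07 R4=0x79 R5=0x7b  N=0 Z=0
after  3: R0=0x88 R1=0x79 R2=0x79 R3=0x8f R4=0x79 R5=0x7b  N=1 Z=0
after  4: R0=0x88 R1=0x79 R2=0x79 R3=0xf1 R4=0x79 R5=0x7b  N=1 Z=0
-- IRQ taken; context saved, return-PC = 5 --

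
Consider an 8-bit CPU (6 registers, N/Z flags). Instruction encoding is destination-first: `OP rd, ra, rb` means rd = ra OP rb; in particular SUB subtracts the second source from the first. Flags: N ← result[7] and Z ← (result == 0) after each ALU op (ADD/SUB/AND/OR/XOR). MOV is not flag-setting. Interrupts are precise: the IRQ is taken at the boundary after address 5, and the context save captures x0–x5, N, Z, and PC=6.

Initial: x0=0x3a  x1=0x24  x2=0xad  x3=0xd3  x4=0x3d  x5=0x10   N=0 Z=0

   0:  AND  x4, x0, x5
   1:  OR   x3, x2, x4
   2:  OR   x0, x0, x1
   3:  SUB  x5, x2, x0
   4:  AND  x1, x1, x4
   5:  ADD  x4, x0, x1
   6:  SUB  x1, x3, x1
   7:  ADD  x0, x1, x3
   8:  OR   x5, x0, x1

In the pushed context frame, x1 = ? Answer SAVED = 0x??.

after  0: x0=0x3a x1=0x24 x2=0xad x3=0xd3 x4=0x10 x5=0x10  N=0 Z=0
after  1: x0=0x3a x1=0x24 x2=0xad x3=0xbd x4=0x10 x5=0x10  N=1 Z=0
after  2: x0=0x3e x1=0x24 x2=0xad x3=0xbd x4=0x10 x5=0x10  N=0 Z=0
after  3: x0=0x3e x1=0x24 x2=0xad x3=0xbd x4=0x10 x5=0x6f  N=0 Z=0
after  4: x0=0x3e x1=0x00 x2=0xad x3=0xbd x4=0x10 x5=0x6f  N=0 Z=1
after  5: x0=0x3e x1=0x00 x2=0xad x3=0xbd x4=0x3e x5=0x6f  N=0 Z=0
-- IRQ taken; context saved, return-PC = 6 --

SAVED = 0x00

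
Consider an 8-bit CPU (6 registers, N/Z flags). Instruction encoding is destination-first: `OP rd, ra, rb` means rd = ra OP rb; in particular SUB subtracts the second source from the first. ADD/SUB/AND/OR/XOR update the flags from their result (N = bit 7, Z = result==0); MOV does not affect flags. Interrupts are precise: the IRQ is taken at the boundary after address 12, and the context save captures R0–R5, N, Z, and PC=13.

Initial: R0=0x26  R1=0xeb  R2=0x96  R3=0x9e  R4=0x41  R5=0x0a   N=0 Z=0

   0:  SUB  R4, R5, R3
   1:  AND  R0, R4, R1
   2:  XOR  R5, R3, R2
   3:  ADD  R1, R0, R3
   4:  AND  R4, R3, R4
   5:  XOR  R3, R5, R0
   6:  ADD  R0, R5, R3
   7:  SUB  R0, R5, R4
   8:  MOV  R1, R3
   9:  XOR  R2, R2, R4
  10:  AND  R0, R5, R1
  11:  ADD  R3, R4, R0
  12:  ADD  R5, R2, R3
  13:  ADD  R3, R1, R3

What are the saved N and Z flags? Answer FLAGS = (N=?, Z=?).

FLAGS = (N=1, Z=0)

after  0: R0=0x26 R1=0xeb R2=0x96 R3=0x9e R4=0x6c R5=0x0a  N=0 Z=0
after  1: R0=0x68 R1=0xeb R2=0x96 R3=0x9e R4=0x6c R5=0x0a  N=0 Z=0
after  2: R0=0x68 R1=0xeb R2=0x96 R3=0x9e R4=0x6c R5=0x08  N=0 Z=0
after  3: R0=0x68 R1=0x06 R2=0x96 R3=0x9e R4=0x6c R5=0x08  N=0 Z=0
after  4: R0=0x68 R1=0x06 R2=0x96 R3=0x9e R4=0x0c R5=0x08  N=0 Z=0
after  5: R0=0x68 R1=0x06 R2=0x96 R3=0x60 R4=0x0c R5=0x08  N=0 Z=0
after  6: R0=0x68 R1=0x06 R2=0x96 R3=0x60 R4=0x0c R5=0x08  N=0 Z=0
after  7: R0=0xfc R1=0x06 R2=0x96 R3=0x60 R4=0x0c R5=0x08  N=1 Z=0
after  8: R0=0xfc R1=0x60 R2=0x96 R3=0x60 R4=0x0c R5=0x08  N=1 Z=0
after  9: R0=0xfc R1=0x60 R2=0x9a R3=0x60 R4=0x0c R5=0x08  N=1 Z=0
after 10: R0=0x00 R1=0x60 R2=0x9a R3=0x60 R4=0x0c R5=0x08  N=0 Z=1
after 11: R0=0x00 R1=0x60 R2=0x9a R3=0x0c R4=0x0c R5=0x08  N=0 Z=0
after 12: R0=0x00 R1=0x60 R2=0x9a R3=0x0c R4=0x0c R5=0xa6  N=1 Z=0
-- IRQ taken; context saved, return-PC = 13 --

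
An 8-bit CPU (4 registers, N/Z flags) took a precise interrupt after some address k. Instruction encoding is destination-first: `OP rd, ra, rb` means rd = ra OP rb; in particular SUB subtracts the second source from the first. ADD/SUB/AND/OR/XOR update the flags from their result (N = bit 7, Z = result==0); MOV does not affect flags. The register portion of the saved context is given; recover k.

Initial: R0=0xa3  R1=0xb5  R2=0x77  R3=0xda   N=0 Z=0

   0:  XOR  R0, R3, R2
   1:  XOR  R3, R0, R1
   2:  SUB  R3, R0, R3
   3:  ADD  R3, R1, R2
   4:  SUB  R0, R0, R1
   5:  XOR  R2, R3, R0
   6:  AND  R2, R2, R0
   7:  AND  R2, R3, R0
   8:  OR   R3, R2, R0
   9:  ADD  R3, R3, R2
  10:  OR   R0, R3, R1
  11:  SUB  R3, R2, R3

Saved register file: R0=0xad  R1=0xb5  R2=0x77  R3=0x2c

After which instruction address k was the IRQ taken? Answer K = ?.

after  0: R0=0xad R1=0xb5 R2=0x77 R3=0xda  N=1 Z=0
after  1: R0=0xad R1=0xb5 R2=0x77 R3=0x18  N=0 Z=0
after  2: R0=0xad R1=0xb5 R2=0x77 R3=0x95  N=1 Z=0
after  3: R0=0xad R1=0xb5 R2=0x77 R3=0x2c  N=0 Z=0
-- IRQ taken; context saved, return-PC = 4 --

K = 3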